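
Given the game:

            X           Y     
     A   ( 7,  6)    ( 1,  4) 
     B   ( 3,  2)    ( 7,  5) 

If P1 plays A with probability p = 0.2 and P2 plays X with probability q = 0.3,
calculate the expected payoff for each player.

E[P1] = 5.2, E[P2] = 4.2

Work:
E[P1] = p·q·π₁(A,X) + p·(1-q)·π₁(A,Y) + (1-p)·q·π₁(B,X) + (1-p)·(1-q)·π₁(B,Y)
= 0.2·0.3·7 + 0.2·0.7·1 + 0.8·0.3·3 + 0.8·0.7·7
= 5.2

E[P2] = 4.2 (similar calculation)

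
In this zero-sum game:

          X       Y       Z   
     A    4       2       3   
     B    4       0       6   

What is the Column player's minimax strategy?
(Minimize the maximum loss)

Column should play Y, value = 2

Work:
Column player minimizes Row's maximum payoff:
Column X: max payoff to Row = 4
Column Y: max payoff to Row = 2
Column Z: max payoff to Row = 6
Minimum is 2, achieved by column Y.
Minimax strategy: Y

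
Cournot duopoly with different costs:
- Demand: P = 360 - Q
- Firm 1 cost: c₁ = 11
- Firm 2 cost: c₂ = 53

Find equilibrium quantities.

q₁* = 130.33, q₂* = 88.33

Work:
Reaction: q₁ = (360 - 11 - q₂)/2
Reaction: q₂ = (360 - 53 - q₁)/2
Solve simultaneously:
q₁* = (360 - 2×11 + 53)/3 = 130.33
q₂* = (360 - 2×53 + 11)/3 = 88.33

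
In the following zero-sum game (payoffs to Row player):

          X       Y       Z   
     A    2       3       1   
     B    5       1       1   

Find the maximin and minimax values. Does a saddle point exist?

Maximin = 1, Minimax = 1, Saddle: True

Work:
Row minimums: [1, 1] → maximin = 1
Column maximums: [5, 3, 1] → minimax = 1
Saddle point exists! Game value = 1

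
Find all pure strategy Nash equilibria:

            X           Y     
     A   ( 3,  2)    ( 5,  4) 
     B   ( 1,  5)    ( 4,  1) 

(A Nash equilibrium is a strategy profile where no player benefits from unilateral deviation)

Nash equilibrium: (A, Y)

Work:
Best responses:
  P1 vs X: payoffs [3, 1] → best response A (payoff 3)
  P1 vs Y: payoffs [5, 4] → best response A (payoff 5)
  P2 vs A: payoffs [2, 4] → best response Y (payoff 4)
  P2 vs B: payoffs [5, 1] → best response X (payoff 5)
Mutual best responses: (A,Y) → Nash equilibria.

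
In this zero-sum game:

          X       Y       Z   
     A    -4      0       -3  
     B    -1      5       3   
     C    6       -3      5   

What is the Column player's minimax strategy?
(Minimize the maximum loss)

Column should play Y or Z (all achieve the minimum), value = 5

Work:
Column player minimizes Row's maximum payoff:
Column X: max payoff to Row = 6
Column Y: max payoff to Row = 5
Column Z: max payoff to Row = 5
Minimum is 5, achieved by columns Y, Z (tied).
Each of Y or Z is a minimax strategy.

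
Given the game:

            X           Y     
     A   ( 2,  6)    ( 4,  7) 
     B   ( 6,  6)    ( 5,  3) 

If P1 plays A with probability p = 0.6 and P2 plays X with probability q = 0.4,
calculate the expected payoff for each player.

E[P1] = 4.08, E[P2] = 5.64

Work:
E[P1] = p·q·π₁(A,X) + p·(1-q)·π₁(A,Y) + (1-p)·q·π₁(B,X) + (1-p)·(1-q)·π₁(B,Y)
= 0.6·0.4·2 + 0.6·0.6·4 + 0.4·0.4·6 + 0.4·0.6·5
= 4.08

E[P2] = 5.64 (similar calculation)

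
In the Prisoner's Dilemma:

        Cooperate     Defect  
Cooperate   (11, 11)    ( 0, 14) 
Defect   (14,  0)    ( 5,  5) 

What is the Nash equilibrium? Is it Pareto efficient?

(Defect, Defect) is NE; not Pareto efficient

Work:
Defect dominates Cooperate for both players:
If P2 cooperates: Defect (14) > Cooperate (11)
If P2 defects: Defect (5) > Cooperate (0)
NE: (Defect, Defect) with payoff (5, 5)
But (Cooperate, Cooperate) = (11, 11) Pareto dominates (5, 5)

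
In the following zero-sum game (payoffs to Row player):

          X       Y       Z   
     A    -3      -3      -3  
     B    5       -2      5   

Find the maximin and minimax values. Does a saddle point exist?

Maximin = -2, Minimax = -2, Saddle: True

Work:
Row minimums: [-3, -2] → maximin = -2
Column maximums: [5, -2, 5] → minimax = -2
Saddle point exists! Game value = -2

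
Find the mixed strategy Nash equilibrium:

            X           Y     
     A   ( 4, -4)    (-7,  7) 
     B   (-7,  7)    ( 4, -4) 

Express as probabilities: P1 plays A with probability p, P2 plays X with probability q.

p = 0.5, q = 0.5

Work:
Find probabilities that make opponent indifferent:
P2 chooses q to make P1 indifferent between A and B
P1 chooses p to make P2 indifferent between X and Y
Mixed NE: P1 plays (A: 0.5, B: 0.5), P2 plays (X: 0.5, Y: 0.5)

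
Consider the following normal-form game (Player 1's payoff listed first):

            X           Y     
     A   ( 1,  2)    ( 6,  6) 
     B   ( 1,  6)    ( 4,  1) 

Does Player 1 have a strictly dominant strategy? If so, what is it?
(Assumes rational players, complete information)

No strictly dominant strategy exists for Player 1

Work:
A strategy strictly dominates another if it gives a strictly higher payoff against every opponent action. Compare each pair of P1's strategies column-by-column:
  A vs B: [1 vs 1, 6 vs 4] → A does not strictly dominate B (column X: 1 ≤ 1)
  B vs A: [1 vs 1, 4 vs 6] → B does not strictly dominate A (column X: 1 ≤ 1)
No single strategy strictly dominates all others → no strictly dominant strategy.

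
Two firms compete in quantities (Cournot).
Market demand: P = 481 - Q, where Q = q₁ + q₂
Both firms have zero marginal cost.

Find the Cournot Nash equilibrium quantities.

q₁* = q₂* = 160.33; P* = 160.33

Work:
Profit: π_i = P·q_i = (a - q_i - q_j)·q_i
FOC: ∂π_i/∂q_i = a - 2q_i - q_j = 0
Reaction function: q_i = (481 - q_j)/2
Symmetry: q* = 481/3 = 160.33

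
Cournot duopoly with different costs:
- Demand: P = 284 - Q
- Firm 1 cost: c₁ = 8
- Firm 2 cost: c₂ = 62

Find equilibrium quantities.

q₁* = 110.0, q₂* = 56.0

Work:
Reaction: q₁ = (284 - 8 - q₂)/2
Reaction: q₂ = (284 - 62 - q₁)/2
Solve simultaneously:
q₁* = (284 - 2×8 + 62)/3 = 110.0
q₂* = (284 - 2×62 + 8)/3 = 56.0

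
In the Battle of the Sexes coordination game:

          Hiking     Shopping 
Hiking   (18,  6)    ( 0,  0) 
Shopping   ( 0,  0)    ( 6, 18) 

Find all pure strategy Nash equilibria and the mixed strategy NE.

Pure NE: (Hiking, Hiking) and (Shopping, Shopping); Mixed NE: p = 0.75, q = 0.25

Work:
Check pure NE:
(Hiking, Hiking): (18, 6) - no unilateral deviation beneficial
(Shopping, Shopping): (6, 18) - no unilateral deviation beneficial
Mixed NE: P1 plays Hiking with p = 0.75, P2 plays Hiking with q = 0.25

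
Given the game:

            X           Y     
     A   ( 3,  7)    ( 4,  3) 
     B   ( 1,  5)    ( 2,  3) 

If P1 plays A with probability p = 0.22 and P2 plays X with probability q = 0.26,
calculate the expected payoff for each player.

E[P1] = 2.18, E[P2] = 3.6344

Work:
E[P1] = p·q·π₁(A,X) + p·(1-q)·π₁(A,Y) + (1-p)·q·π₁(B,X) + (1-p)·(1-q)·π₁(B,Y)
= 0.22·0.26·3 + 0.22·0.74·4 + 0.78·0.26·1 + 0.78·0.74·2
= 2.18

E[P2] = 3.6344 (similar calculation)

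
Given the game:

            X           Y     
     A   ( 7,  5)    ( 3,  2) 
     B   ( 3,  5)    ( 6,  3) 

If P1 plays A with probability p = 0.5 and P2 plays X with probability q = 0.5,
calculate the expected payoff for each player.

E[P1] = 4.75, E[P2] = 3.75

Work:
E[P1] = p·q·π₁(A,X) + p·(1-q)·π₁(A,Y) + (1-p)·q·π₁(B,X) + (1-p)·(1-q)·π₁(B,Y)
= 0.5·0.5·7 + 0.5·0.5·3 + 0.5·0.5·3 + 0.5·0.5·6
= 4.75

E[P2] = 3.75 (similar calculation)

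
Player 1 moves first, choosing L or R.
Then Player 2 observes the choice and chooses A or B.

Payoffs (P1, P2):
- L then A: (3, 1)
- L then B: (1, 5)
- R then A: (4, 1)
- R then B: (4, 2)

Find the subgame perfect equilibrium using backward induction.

P1 plays R, P2 plays B after L and B after R; Payoff (4, 2)

Work:
Backward induction:
After L: P2 chooses B → P1 gets 1
After R: P2 chooses B → P1 gets 4
P1 chooses R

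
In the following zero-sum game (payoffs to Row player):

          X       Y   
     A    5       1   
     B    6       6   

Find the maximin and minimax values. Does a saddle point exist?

Maximin = 6, Minimax = 6, Saddle: True

Work:
Row minimums: [1, 6] → maximin = 6
Column maximums: [6, 6] → minimax = 6
Saddle point exists! Game value = 6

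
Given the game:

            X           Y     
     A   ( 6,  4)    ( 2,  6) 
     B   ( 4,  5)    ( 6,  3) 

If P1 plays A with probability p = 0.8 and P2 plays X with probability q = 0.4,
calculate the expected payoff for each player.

E[P1] = 3.92, E[P2] = 4.92

Work:
E[P1] = p·q·π₁(A,X) + p·(1-q)·π₁(A,Y) + (1-p)·q·π₁(B,X) + (1-p)·(1-q)·π₁(B,Y)
= 0.8·0.4·6 + 0.8·0.6·2 + 0.2·0.4·4 + 0.2·0.6·6
= 3.92

E[P2] = 4.92 (similar calculation)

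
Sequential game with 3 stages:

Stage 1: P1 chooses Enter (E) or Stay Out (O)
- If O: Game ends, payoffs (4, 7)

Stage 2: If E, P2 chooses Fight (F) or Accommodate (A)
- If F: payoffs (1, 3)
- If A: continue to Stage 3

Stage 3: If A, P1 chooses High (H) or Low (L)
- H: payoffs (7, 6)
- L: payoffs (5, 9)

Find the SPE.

SPE: (E, A, H); Outcome (7, 6)

Work:
Stage 3: P1 chooses H (7 vs 5)
Stage 2: P2: F->3, A->6 (anticipating H). Choose A
Stage 1: P1: O->4, E->7 (anticipating A, H). Choose E
SPE path: E -> A -> H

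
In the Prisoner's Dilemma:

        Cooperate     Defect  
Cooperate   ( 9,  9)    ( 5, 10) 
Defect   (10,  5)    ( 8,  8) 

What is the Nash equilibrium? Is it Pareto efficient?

(Defect, Defect) is NE; not Pareto efficient

Work:
Defect dominates Cooperate for both players:
If P2 cooperates: Defect (10) > Cooperate (9)
If P2 defects: Defect (8) > Cooperate (5)
NE: (Defect, Defect) with payoff (8, 8)
But (Cooperate, Cooperate) = (9, 9) Pareto dominates (8, 8)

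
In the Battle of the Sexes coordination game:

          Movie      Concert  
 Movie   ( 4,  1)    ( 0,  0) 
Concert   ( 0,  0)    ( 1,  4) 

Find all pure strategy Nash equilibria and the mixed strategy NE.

Pure NE: (Movie, Movie) and (Concert, Concert); Mixed NE: p = 0.8, q = 0.2

Work:
Check pure NE:
(Movie, Movie): (4, 1) - no unilateral deviation beneficial
(Concert, Concert): (1, 4) - no unilateral deviation beneficial
Mixed NE: P1 plays Movie with p = 0.8, P2 plays Movie with q = 0.2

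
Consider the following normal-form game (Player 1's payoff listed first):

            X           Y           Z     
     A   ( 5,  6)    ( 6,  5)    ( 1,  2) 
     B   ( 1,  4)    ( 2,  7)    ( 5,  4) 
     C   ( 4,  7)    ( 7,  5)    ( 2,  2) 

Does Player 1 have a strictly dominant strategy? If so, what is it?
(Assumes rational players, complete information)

No strictly dominant strategy exists for Player 1

Work:
A strategy strictly dominates another if it gives a strictly higher payoff against every opponent action. Compare each pair of P1's strategies column-by-column:
  A vs B: [5 vs 1, 6 vs 2, 1 vs 5] → A does not strictly dominate B (column Z: 1 ≤ 5)
  A vs C: [5 vs 4, 6 vs 7, 1 vs 2] → A does not strictly dominate C (column Y: 6 ≤ 7)
  B vs A: [1 vs 5, 2 vs 6, 5 vs 1] → B does not strictly dominate A (column X: 1 ≤ 5)
  B vs C: [1 vs 4, 2 vs 7, 5 vs 2] → B does not strictly dominate C (column X: 1 ≤ 4)
  C vs A: [4 vs 5, 7 vs 6, 2 vs 1] → C does not strictly dominate A (column X: 4 ≤ 5)
  C vs B: [4 vs 1, 7 vs 2, 2 vs 5] → C does not strictly dominate B (column Z: 2 ≤ 5)
No single strategy strictly dominates all others → no strictly dominant strategy.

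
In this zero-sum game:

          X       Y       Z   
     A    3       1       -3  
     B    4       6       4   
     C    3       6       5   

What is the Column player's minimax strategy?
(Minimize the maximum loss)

Column should play X, value = 4

Work:
Column player minimizes Row's maximum payoff:
Column X: max payoff to Row = 4
Column Y: max payoff to Row = 6
Column Z: max payoff to Row = 5
Minimum is 4, achieved by column X.
Minimax strategy: X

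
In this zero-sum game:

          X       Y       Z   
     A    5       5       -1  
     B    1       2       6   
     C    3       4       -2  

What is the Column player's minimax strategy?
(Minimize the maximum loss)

Column should play X or Y (all achieve the minimum), value = 5

Work:
Column player minimizes Row's maximum payoff:
Column X: max payoff to Row = 5
Column Y: max payoff to Row = 5
Column Z: max payoff to Row = 6
Minimum is 5, achieved by columns X, Y (tied).
Each of X or Y is a minimax strategy.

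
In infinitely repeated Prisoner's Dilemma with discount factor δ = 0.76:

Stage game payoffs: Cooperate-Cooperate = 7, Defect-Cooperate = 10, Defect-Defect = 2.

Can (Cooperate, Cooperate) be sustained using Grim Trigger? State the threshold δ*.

δ* = 0.375; since δ = 0.76 ≥ 0.375, cooperation can be sustained

Work:
For Grim Trigger:
Cooperate forever: 7/(1-δ)
Defect then punished: 10 + 2·δ/(1-δ)
Need: 7/(1-δ) ≥ 10 + 2·δ/(1-δ)
Solving: δ ≥ (T-R)/(T-P) = (10-7)/(10-2) = 0.375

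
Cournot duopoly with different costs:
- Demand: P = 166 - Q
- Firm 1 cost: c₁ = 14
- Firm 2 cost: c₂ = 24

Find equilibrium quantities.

q₁* = 54.0, q₂* = 44.0

Work:
Reaction: q₁ = (166 - 14 - q₂)/2
Reaction: q₂ = (166 - 24 - q₁)/2
Solve simultaneously:
q₁* = (166 - 2×14 + 24)/3 = 54.0
q₂* = (166 - 2×24 + 14)/3 = 44.0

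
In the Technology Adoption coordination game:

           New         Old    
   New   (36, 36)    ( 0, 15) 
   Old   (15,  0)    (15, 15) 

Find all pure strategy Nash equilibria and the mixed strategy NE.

Pure NE: (New, New) and (Old, Old); Mixed NE: p = 0.4167, q = 0.4167

Work:
Check pure NE:
(New, New): (36, 36) - no unilateral deviation beneficial
(Old, Old): (15, 15) - no unilateral deviation beneficial
Mixed NE: P1 plays New with p = 0.4167, P2 plays New with q = 0.4167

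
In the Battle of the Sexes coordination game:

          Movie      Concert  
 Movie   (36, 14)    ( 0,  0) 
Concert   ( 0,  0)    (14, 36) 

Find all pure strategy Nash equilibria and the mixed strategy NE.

Pure NE: (Movie, Movie) and (Concert, Concert); Mixed NE: p = 0.72, q = 0.28

Work:
Check pure NE:
(Movie, Movie): (36, 14) - no unilateral deviation beneficial
(Concert, Concert): (14, 36) - no unilateral deviation beneficial
Mixed NE: P1 plays Movie with p = 0.72, P2 plays Movie with q = 0.28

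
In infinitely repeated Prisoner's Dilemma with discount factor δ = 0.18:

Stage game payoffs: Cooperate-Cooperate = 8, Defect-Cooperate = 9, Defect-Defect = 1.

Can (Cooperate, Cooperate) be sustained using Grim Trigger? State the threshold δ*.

δ* = 0.125; since δ = 0.18 ≥ 0.125, cooperation can be sustained

Work:
For Grim Trigger:
Cooperate forever: 8/(1-δ)
Defect then punished: 9 + 1·δ/(1-δ)
Need: 8/(1-δ) ≥ 9 + 1·δ/(1-δ)
Solving: δ ≥ (T-R)/(T-P) = (9-8)/(9-1) = 0.125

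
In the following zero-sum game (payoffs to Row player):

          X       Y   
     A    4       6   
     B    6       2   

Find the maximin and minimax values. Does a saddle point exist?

Maximin = 4, Minimax = 6, Saddle: False

Work:
Row minimums: [4, 2] → maximin = 4
Column maximums: [6, 6] → minimax = 6
No saddle point (maximin ≠ minimax). Mixed strategy needed.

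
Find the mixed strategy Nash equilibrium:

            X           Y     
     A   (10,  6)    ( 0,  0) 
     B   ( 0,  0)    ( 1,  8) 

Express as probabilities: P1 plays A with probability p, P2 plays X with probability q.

p = 0.5714, q = 0.0909

Work:
Find probabilities that make opponent indifferent:
P2 chooses q to make P1 indifferent between A and B
P1 chooses p to make P2 indifferent between X and Y
Mixed NE: P1 plays (A: 0.5714, B: 0.4286), P2 plays (X: 0.0909, Y: 0.9091)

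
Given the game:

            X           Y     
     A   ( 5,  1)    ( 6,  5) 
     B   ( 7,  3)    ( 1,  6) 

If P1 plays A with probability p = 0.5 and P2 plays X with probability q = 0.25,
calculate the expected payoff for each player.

E[P1] = 4.125, E[P2] = 4.625

Work:
E[P1] = p·q·π₁(A,X) + p·(1-q)·π₁(A,Y) + (1-p)·q·π₁(B,X) + (1-p)·(1-q)·π₁(B,Y)
= 0.5·0.25·5 + 0.5·0.75·6 + 0.5·0.25·7 + 0.5·0.75·1
= 4.125

E[P2] = 4.625 (similar calculation)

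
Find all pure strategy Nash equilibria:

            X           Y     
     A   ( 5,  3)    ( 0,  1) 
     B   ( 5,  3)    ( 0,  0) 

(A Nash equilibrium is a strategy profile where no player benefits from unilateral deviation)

Nash equilibrium: (A, X), (B, X)

Work:
Best responses:
  P1 vs X: payoffs [5, 5] → best response A/B (payoff 5)
  P1 vs Y: payoffs [0, 0] → best response A/B (payoff 0)
  P2 vs A: payoffs [3, 1] → best response X (payoff 3)
  P2 vs B: payoffs [3, 0] → best response X (payoff 3)
Mutual best responses: (A,X), (B,X) → Nash equilibria.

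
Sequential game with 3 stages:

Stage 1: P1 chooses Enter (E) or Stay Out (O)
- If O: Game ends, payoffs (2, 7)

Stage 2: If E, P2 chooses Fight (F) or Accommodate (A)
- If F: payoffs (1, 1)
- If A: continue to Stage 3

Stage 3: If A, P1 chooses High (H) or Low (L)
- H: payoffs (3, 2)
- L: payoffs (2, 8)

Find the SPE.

SPE: (E, A, H); Outcome (3, 2)

Work:
Stage 3: P1 chooses H (3 vs 2)
Stage 2: P2: F->1, A->2 (anticipating H). Choose A
Stage 1: P1: O->2, E->3 (anticipating A, H). Choose E
SPE path: E -> A -> H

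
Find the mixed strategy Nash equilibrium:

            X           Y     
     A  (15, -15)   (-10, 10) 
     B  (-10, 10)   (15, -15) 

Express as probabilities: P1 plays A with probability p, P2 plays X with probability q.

p = 0.5, q = 0.5

Work:
Find probabilities that make opponent indifferent:
P2 chooses q to make P1 indifferent between A and B
P1 chooses p to make P2 indifferent between X and Y
Mixed NE: P1 plays (A: 0.5, B: 0.5), P2 plays (X: 0.5, Y: 0.5)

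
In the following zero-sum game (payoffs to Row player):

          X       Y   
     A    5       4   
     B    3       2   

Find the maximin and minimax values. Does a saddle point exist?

Maximin = 4, Minimax = 4, Saddle: True

Work:
Row minimums: [4, 2] → maximin = 4
Column maximums: [5, 4] → minimax = 4
Saddle point exists! Game value = 4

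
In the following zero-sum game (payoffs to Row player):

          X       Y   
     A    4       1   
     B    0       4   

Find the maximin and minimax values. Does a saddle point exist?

Maximin = 1, Minimax = 4, Saddle: False

Work:
Row minimums: [1, 0] → maximin = 1
Column maximums: [4, 4] → minimax = 4
No saddle point (maximin ≠ minimax). Mixed strategy needed.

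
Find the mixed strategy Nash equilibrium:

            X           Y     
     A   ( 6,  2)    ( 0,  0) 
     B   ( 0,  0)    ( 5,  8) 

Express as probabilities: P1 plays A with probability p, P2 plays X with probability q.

p = 0.8, q = 0.4545

Work:
Find probabilities that make opponent indifferent:
P2 chooses q to make P1 indifferent between A and B
P1 chooses p to make P2 indifferent between X and Y
Mixed NE: P1 plays (A: 0.8, B: 0.2), P2 plays (X: 0.4545, Y: 0.5455)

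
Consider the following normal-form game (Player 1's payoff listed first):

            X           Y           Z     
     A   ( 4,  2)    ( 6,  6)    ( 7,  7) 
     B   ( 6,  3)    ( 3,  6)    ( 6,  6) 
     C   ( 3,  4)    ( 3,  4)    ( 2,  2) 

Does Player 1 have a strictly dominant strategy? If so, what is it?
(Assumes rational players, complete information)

No strictly dominant strategy exists for Player 1

Work:
A strategy strictly dominates another if it gives a strictly higher payoff against every opponent action. Compare each pair of P1's strategies column-by-column:
  A vs B: [4 vs 6, 6 vs 3, 7 vs 6] → A does not strictly dominate B (column X: 4 ≤ 6)
  A vs C: [4 vs 3, 6 vs 3, 7 vs 2] → A strictly dominates C
  B vs A: [6 vs 4, 3 vs 6, 6 vs 7] → B does not strictly dominate A (column Y: 3 ≤ 6)
  B vs C: [6 vs 3, 3 vs 3, 6 vs 2] → B does not strictly dominate C (column Y: 3 ≤ 3)
  C vs A: [3 vs 4, 3 vs 6, 2 vs 7] → C does not strictly dominate A (column X: 3 ≤ 4)
  C vs B: [3 vs 6, 3 vs 3, 2 vs 6] → C does not strictly dominate B (column X: 3 ≤ 6)
No single strategy strictly dominates all others → no strictly dominant strategy.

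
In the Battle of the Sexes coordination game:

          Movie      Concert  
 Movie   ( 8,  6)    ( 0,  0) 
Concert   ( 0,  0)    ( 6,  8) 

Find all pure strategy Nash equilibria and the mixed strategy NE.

Pure NE: (Movie, Movie) and (Concert, Concert); Mixed NE: p = 0.5714, q = 0.4286

Work:
Check pure NE:
(Movie, Movie): (8, 6) - no unilateral deviation beneficial
(Concert, Concert): (6, 8) - no unilateral deviation beneficial
Mixed NE: P1 plays Movie with p = 0.5714, P2 plays Movie with q = 0.4286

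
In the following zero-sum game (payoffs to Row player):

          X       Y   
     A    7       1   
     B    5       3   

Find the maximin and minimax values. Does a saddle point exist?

Maximin = 3, Minimax = 3, Saddle: True

Work:
Row minimums: [1, 3] → maximin = 3
Column maximums: [7, 3] → minimax = 3
Saddle point exists! Game value = 3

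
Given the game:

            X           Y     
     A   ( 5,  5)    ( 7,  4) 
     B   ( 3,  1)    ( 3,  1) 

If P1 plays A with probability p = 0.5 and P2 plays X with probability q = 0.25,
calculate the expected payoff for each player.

E[P1] = 4.75, E[P2] = 2.625

Work:
E[P1] = p·q·π₁(A,X) + p·(1-q)·π₁(A,Y) + (1-p)·q·π₁(B,X) + (1-p)·(1-q)·π₁(B,Y)
= 0.5·0.25·5 + 0.5·0.75·7 + 0.5·0.25·3 + 0.5·0.75·3
= 4.75

E[P2] = 2.625 (similar calculation)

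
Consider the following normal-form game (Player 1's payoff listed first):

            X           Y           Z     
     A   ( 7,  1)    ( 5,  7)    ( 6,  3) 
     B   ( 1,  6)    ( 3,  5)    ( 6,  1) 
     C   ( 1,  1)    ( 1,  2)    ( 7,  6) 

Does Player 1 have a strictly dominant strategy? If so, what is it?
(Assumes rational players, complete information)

No strictly dominant strategy exists for Player 1

Work:
A strategy strictly dominates another if it gives a strictly higher payoff against every opponent action. Compare each pair of P1's strategies column-by-column:
  A vs B: [7 vs 1, 5 vs 3, 6 vs 6] → A does not strictly dominate B (column Z: 6 ≤ 6)
  A vs C: [7 vs 1, 5 vs 1, 6 vs 7] → A does not strictly dominate C (column Z: 6 ≤ 7)
  B vs A: [1 vs 7, 3 vs 5, 6 vs 6] → B does not strictly dominate A (column X: 1 ≤ 7)
  B vs C: [1 vs 1, 3 vs 1, 6 vs 7] → B does not strictly dominate C (column X: 1 ≤ 1)
  C vs A: [1 vs 7, 1 vs 5, 7 vs 6] → C does not strictly dominate A (column X: 1 ≤ 7)
  C vs B: [1 vs 1, 1 vs 3, 7 vs 6] → C does not strictly dominate B (column X: 1 ≤ 1)
No single strategy strictly dominates all others → no strictly dominant strategy.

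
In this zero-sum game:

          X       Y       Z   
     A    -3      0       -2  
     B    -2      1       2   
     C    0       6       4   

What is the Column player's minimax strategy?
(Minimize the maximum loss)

Column should play X, value = 0

Work:
Column player minimizes Row's maximum payoff:
Column X: max payoff to Row = 0
Column Y: max payoff to Row = 6
Column Z: max payoff to Row = 4
Minimum is 0, achieved by column X.
Minimax strategy: X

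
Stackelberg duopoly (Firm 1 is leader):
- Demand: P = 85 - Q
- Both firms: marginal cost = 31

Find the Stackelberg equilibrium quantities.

q₁* (leader) = 27.0, q₂* (follower) = 13.5

Work:
Follower's reaction: q₂ = (a - c - q₁)/2
Leader substitutes: π₁ = q₁·(a - q₁ - (a-c-q₁)/2 - c)
FOC: q₁* = (85 - 31)/2 = 27.00
Then: q₂* = (85 - 31 - 27.0)/2 = 13.50
Leader has first-mover advantage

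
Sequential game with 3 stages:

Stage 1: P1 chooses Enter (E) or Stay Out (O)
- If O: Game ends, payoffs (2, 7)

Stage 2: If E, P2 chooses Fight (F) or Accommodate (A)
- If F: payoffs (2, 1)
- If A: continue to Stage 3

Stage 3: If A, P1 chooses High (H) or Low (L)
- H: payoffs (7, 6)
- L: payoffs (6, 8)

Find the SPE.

SPE: (E, A, H); Outcome (7, 6)

Work:
Stage 3: P1 chooses H (7 vs 6)
Stage 2: P2: F->1, A->6 (anticipating H). Choose A
Stage 1: P1: O->2, E->7 (anticipating A, H). Choose E
SPE path: E -> A -> H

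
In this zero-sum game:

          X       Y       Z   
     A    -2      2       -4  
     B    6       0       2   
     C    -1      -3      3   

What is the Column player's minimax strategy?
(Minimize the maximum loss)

Column should play Y, value = 2

Work:
Column player minimizes Row's maximum payoff:
Column X: max payoff to Row = 6
Column Y: max payoff to Row = 2
Column Z: max payoff to Row = 3
Minimum is 2, achieved by column Y.
Minimax strategy: Y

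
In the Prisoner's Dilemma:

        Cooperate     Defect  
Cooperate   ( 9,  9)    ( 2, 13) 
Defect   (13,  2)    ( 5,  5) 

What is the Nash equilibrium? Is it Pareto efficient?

(Defect, Defect) is NE; not Pareto efficient

Work:
Defect dominates Cooperate for both players:
If P2 cooperates: Defect (13) > Cooperate (9)
If P2 defects: Defect (5) > Cooperate (2)
NE: (Defect, Defect) with payoff (5, 5)
But (Cooperate, Cooperate) = (9, 9) Pareto dominates (5, 5)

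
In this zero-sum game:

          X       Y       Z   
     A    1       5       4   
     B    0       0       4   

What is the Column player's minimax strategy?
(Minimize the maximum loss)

Column should play X, value = 1

Work:
Column player minimizes Row's maximum payoff:
Column X: max payoff to Row = 1
Column Y: max payoff to Row = 5
Column Z: max payoff to Row = 4
Minimum is 1, achieved by column X.
Minimax strategy: X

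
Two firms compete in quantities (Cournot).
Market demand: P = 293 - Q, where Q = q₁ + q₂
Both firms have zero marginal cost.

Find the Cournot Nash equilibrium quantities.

q₁* = q₂* = 97.67; P* = 97.67

Work:
Profit: π_i = P·q_i = (a - q_i - q_j)·q_i
FOC: ∂π_i/∂q_i = a - 2q_i - q_j = 0
Reaction function: q_i = (293 - q_j)/2
Symmetry: q* = 293/3 = 97.67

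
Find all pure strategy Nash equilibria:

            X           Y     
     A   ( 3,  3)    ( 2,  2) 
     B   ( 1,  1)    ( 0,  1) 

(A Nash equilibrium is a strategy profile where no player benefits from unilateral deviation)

Nash equilibrium: (A, X)

Work:
Best responses:
  P1 vs X: payoffs [3, 1] → best response A (payoff 3)
  P1 vs Y: payoffs [2, 0] → best response A (payoff 2)
  P2 vs A: payoffs [3, 2] → best response X (payoff 3)
  P2 vs B: payoffs [1, 1] → best response X/Y (payoff 1)
Mutual best responses: (A,X) → Nash equilibria.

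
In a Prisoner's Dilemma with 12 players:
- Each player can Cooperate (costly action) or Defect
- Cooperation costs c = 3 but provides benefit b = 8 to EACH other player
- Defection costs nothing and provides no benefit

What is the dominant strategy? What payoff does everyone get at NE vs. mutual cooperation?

Dominant: Defect; NE payoff = 0; Coop payoff = 85

Work:
Defect dominates (saves cost c = 3, benefit to others is external)
NE: All defect → everyone gets 0
If all cooperate: each receives (11)×8 - 3 = 85
Social dilemma: 85 > 0 but NE gives 0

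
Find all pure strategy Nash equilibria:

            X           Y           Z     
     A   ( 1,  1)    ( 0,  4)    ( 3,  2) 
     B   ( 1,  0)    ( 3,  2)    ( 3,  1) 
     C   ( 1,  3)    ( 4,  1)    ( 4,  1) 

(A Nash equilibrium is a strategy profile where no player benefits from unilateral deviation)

Nash equilibrium: (C, X)

Work:
Best responses:
  P1 vs X: payoffs [1, 1, 1] → best response A/B/C (payoff 1)
  P1 vs Y: payoffs [0, 3, 4] → best response C (payoff 4)
  P1 vs Z: payoffs [3, 3, 4] → best response C (payoff 4)
  P2 vs A: payoffs [1, 4, 2] → best response Y (payoff 4)
  P2 vs B: payoffs [0, 2, 1] → best response Y (payoff 2)
  P2 vs C: payoffs [3, 1, 1] → best response X (payoff 3)
Mutual best responses: (C,X) → Nash equilibria.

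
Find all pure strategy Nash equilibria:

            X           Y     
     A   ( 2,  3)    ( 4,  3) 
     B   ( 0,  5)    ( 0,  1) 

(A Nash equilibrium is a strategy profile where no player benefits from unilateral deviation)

Nash equilibrium: (A, X), (A, Y)

Work:
Best responses:
  P1 vs X: payoffs [2, 0] → best response A (payoff 2)
  P1 vs Y: payoffs [4, 0] → best response A (payoff 4)
  P2 vs A: payoffs [3, 3] → best response X/Y (payoff 3)
  P2 vs B: payoffs [5, 1] → best response X (payoff 5)
Mutual best responses: (A,X), (A,Y) → Nash equilibria.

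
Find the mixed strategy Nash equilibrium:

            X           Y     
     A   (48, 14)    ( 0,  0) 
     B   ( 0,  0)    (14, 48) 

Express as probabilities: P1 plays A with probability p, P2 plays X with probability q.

p = 0.7742, q = 0.2258

Work:
Find probabilities that make opponent indifferent:
P2 chooses q to make P1 indifferent between A and B
P1 chooses p to make P2 indifferent between X and Y
Mixed NE: P1 plays (A: 0.7742, B: 0.2258), P2 plays (X: 0.2258, Y: 0.7742)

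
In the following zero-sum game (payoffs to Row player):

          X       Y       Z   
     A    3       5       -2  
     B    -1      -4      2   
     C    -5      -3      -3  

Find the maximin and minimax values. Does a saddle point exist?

Maximin = -2, Minimax = 2, Saddle: False

Work:
Row minimums: [-2, -4, -5] → maximin = -2
Column maximums: [3, 5, 2] → minimax = 2
No saddle point (maximin ≠ minimax). Mixed strategy needed.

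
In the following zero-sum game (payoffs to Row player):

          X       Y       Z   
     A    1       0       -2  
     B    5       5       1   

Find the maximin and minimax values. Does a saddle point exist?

Maximin = 1, Minimax = 1, Saddle: True

Work:
Row minimums: [-2, 1] → maximin = 1
Column maximums: [5, 5, 1] → minimax = 1
Saddle point exists! Game value = 1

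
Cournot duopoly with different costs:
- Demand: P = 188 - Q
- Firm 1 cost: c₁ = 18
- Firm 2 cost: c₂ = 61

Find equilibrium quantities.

q₁* = 71.0, q₂* = 28.0

Work:
Reaction: q₁ = (188 - 18 - q₂)/2
Reaction: q₂ = (188 - 61 - q₁)/2
Solve simultaneously:
q₁* = (188 - 2×18 + 61)/3 = 71.0
q₂* = (188 - 2×61 + 18)/3 = 28.0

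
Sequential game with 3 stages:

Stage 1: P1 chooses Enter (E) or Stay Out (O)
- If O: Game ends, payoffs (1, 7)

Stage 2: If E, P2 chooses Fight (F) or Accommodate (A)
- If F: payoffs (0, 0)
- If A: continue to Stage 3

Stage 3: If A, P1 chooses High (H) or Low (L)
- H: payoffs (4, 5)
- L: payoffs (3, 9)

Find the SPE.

SPE: (E, A, H); Outcome (4, 5)

Work:
Stage 3: P1 chooses H (4 vs 3)
Stage 2: P2: F->0, A->5 (anticipating H). Choose A
Stage 1: P1: O->1, E->4 (anticipating A, H). Choose E
SPE path: E -> A -> H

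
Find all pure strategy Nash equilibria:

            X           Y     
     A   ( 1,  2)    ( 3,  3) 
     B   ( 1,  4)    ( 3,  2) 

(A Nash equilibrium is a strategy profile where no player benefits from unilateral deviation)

Nash equilibrium: (A, Y), (B, X)

Work:
Best responses:
  P1 vs X: payoffs [1, 1] → best response A/B (payoff 1)
  P1 vs Y: payoffs [3, 3] → best response A/B (payoff 3)
  P2 vs A: payoffs [2, 3] → best response Y (payoff 3)
  P2 vs B: payoffs [4, 2] → best response X (payoff 4)
Mutual best responses: (A,Y), (B,X) → Nash equilibria.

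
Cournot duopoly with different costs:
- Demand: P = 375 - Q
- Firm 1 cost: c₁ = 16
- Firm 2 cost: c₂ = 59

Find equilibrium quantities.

q₁* = 134.0, q₂* = 91.0

Work:
Reaction: q₁ = (375 - 16 - q₂)/2
Reaction: q₂ = (375 - 59 - q₁)/2
Solve simultaneously:
q₁* = (375 - 2×16 + 59)/3 = 134.0
q₂* = (375 - 2×59 + 16)/3 = 91.0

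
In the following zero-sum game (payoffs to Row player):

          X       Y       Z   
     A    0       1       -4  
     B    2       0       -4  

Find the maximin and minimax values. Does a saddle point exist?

Maximin = -4, Minimax = -4, Saddle: True

Work:
Row minimums: [-4, -4] → maximin = -4
Column maximums: [2, 1, -4] → minimax = -4
Saddle point exists! Game value = -4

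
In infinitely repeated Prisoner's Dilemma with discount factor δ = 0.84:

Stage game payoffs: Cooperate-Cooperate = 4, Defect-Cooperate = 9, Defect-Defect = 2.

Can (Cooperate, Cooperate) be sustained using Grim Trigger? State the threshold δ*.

δ* = 0.7143; since δ = 0.84 ≥ 0.7143, cooperation can be sustained

Work:
For Grim Trigger:
Cooperate forever: 4/(1-δ)
Defect then punished: 9 + 2·δ/(1-δ)
Need: 4/(1-δ) ≥ 9 + 2·δ/(1-δ)
Solving: δ ≥ (T-R)/(T-P) = (9-4)/(9-2) = 0.7143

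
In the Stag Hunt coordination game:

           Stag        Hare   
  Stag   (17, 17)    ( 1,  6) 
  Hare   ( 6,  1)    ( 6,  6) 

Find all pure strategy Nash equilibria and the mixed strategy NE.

Pure NE: (Stag, Stag) and (Hare, Hare); Mixed NE: p = 0.3125, q = 0.3125

Work:
Check pure NE:
(Stag, Stag): (17, 17) - no unilateral deviation beneficial
(Hare, Hare): (6, 6) - no unilateral deviation beneficial
Mixed NE: P1 plays Stag with p = 0.3125, P2 plays Stag with q = 0.3125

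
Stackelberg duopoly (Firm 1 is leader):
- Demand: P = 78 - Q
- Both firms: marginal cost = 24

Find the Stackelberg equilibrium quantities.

q₁* (leader) = 27.0, q₂* (follower) = 13.5

Work:
Follower's reaction: q₂ = (a - c - q₁)/2
Leader substitutes: π₁ = q₁·(a - q₁ - (a-c-q₁)/2 - c)
FOC: q₁* = (78 - 24)/2 = 27.00
Then: q₂* = (78 - 24 - 27.0)/2 = 13.50
Leader has first-mover advantage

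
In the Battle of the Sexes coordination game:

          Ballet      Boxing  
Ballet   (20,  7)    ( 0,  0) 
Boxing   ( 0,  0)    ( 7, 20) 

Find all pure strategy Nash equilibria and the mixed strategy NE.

Pure NE: (Ballet, Ballet) and (Boxing, Boxing); Mixed NE: p = 0.7407, q = 0.2593

Work:
Check pure NE:
(Ballet, Ballet): (20, 7) - no unilateral deviation beneficial
(Boxing, Boxing): (7, 20) - no unilateral deviation beneficial
Mixed NE: P1 plays Ballet with p = 0.7407, P2 plays Ballet with q = 0.2593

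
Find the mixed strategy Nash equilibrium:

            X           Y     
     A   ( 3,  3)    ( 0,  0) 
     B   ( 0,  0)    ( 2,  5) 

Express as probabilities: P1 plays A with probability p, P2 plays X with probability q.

p = 0.625, q = 0.4

Work:
Find probabilities that make opponent indifferent:
P2 chooses q to make P1 indifferent between A and B
P1 chooses p to make P2 indifferent between X and Y
Mixed NE: P1 plays (A: 0.625, B: 0.375), P2 plays (X: 0.4, Y: 0.6)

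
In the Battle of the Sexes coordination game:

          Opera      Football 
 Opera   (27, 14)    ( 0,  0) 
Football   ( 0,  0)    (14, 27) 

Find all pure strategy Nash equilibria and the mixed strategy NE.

Pure NE: (Opera, Opera) and (Football, Football); Mixed NE: p = 0.6585, q = 0.3415

Work:
Check pure NE:
(Opera, Opera): (27, 14) - no unilateral deviation beneficial
(Football, Football): (14, 27) - no unilateral deviation beneficial
Mixed NE: P1 plays Opera with p = 0.6585, P2 plays Opera with q = 0.3415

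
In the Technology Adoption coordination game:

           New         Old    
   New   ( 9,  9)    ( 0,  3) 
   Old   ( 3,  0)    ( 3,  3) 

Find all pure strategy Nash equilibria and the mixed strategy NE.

Pure NE: (New, New) and (Old, Old); Mixed NE: p = 0.3333, q = 0.3333

Work:
Check pure NE:
(New, New): (9, 9) - no unilateral deviation beneficial
(Old, Old): (3, 3) - no unilateral deviation beneficial
Mixed NE: P1 plays New with p = 0.3333, P2 plays New with q = 0.3333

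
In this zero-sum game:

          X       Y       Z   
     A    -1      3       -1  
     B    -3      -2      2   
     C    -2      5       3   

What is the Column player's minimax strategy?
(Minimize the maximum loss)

Column should play X, value = -1

Work:
Column player minimizes Row's maximum payoff:
Column X: max payoff to Row = -1
Column Y: max payoff to Row = 5
Column Z: max payoff to Row = 3
Minimum is -1, achieved by column X.
Minimax strategy: X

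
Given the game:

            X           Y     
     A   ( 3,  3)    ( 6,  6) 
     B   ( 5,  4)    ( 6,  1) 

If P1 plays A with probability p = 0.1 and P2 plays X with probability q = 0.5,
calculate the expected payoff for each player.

E[P1] = 5.4, E[P2] = 2.7

Work:
E[P1] = p·q·π₁(A,X) + p·(1-q)·π₁(A,Y) + (1-p)·q·π₁(B,X) + (1-p)·(1-q)·π₁(B,Y)
= 0.1·0.5·3 + 0.1·0.5·6 + 0.9·0.5·5 + 0.9·0.5·6
= 5.4

E[P2] = 2.7 (similar calculation)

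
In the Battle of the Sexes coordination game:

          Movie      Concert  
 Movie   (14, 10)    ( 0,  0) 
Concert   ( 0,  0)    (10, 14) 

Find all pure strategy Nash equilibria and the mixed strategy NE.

Pure NE: (Movie, Movie) and (Concert, Concert); Mixed NE: p = 0.5833, q = 0.4167

Work:
Check pure NE:
(Movie, Movie): (14, 10) - no unilateral deviation beneficial
(Concert, Concert): (10, 14) - no unilateral deviation beneficial
Mixed NE: P1 plays Movie with p = 0.5833, P2 plays Movie with q = 0.4167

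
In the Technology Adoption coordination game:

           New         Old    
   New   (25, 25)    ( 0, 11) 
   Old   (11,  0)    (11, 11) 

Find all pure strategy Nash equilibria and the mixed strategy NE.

Pure NE: (New, New) and (Old, Old); Mixed NE: p = 0.44, q = 0.44

Work:
Check pure NE:
(New, New): (25, 25) - no unilateral deviation beneficial
(Old, Old): (11, 11) - no unilateral deviation beneficial
Mixed NE: P1 plays New with p = 0.44, P2 plays New with q = 0.44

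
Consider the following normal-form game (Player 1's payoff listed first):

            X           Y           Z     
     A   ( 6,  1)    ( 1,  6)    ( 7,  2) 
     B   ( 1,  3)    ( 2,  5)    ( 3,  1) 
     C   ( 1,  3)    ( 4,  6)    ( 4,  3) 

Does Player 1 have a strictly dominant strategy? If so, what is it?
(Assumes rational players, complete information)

No strictly dominant strategy exists for Player 1

Work:
A strategy strictly dominates another if it gives a strictly higher payoff against every opponent action. Compare each pair of P1's strategies column-by-column:
  A vs B: [6 vs 1, 1 vs 2, 7 vs 3] → A does not strictly dominate B (column Y: 1 ≤ 2)
  A vs C: [6 vs 1, 1 vs 4, 7 vs 4] → A does not strictly dominate C (column Y: 1 ≤ 4)
  B vs A: [1 vs 6, 2 vs 1, 3 vs 7] → B does not strictly dominate A (column X: 1 ≤ 6)
  B vs C: [1 vs 1, 2 vs 4, 3 vs 4] → B does not strictly dominate C (column X: 1 ≤ 1)
  C vs A: [1 vs 6, 4 vs 1, 4 vs 7] → C does not strictly dominate A (column X: 1 ≤ 6)
  C vs B: [1 vs 1, 4 vs 2, 4 vs 3] → C does not strictly dominate B (column X: 1 ≤ 1)
No single strategy strictly dominates all others → no strictly dominant strategy.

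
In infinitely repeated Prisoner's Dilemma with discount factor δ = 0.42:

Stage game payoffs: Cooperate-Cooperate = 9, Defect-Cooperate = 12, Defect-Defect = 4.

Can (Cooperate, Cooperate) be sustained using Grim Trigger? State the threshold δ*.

δ* = 0.375; since δ = 0.42 ≥ 0.375, cooperation can be sustained

Work:
For Grim Trigger:
Cooperate forever: 9/(1-δ)
Defect then punished: 12 + 4·δ/(1-δ)
Need: 9/(1-δ) ≥ 12 + 4·δ/(1-δ)
Solving: δ ≥ (T-R)/(T-P) = (12-9)/(12-4) = 0.375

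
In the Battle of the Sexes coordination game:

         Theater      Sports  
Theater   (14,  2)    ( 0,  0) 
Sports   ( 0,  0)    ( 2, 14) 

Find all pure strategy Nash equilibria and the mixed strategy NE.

Pure NE: (Theater, Theater) and (Sports, Sports); Mixed NE: p = 0.875, q = 0.125

Work:
Check pure NE:
(Theater, Theater): (14, 2) - no unilateral deviation beneficial
(Sports, Sports): (2, 14) - no unilateral deviation beneficial
Mixed NE: P1 plays Theater with p = 0.875, P2 plays Theater with q = 0.125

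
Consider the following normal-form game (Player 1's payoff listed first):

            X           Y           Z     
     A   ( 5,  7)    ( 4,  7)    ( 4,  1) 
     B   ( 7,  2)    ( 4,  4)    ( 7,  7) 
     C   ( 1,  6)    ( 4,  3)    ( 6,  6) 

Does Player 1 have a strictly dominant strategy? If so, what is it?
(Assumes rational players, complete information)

No strictly dominant strategy exists for Player 1

Work:
A strategy strictly dominates another if it gives a strictly higher payoff against every opponent action. Compare each pair of P1's strategies column-by-column:
  A vs B: [5 vs 7, 4 vs 4, 4 vs 7] → A does not strictly dominate B (column X: 5 ≤ 7)
  A vs C: [5 vs 1, 4 vs 4, 4 vs 6] → A does not strictly dominate C (column Y: 4 ≤ 4)
  B vs A: [7 vs 5, 4 vs 4, 7 vs 4] → B does not strictly dominate A (column Y: 4 ≤ 4)
  B vs C: [7 vs 1, 4 vs 4, 7 vs 6] → B does not strictly dominate C (column Y: 4 ≤ 4)
  C vs A: [1 vs 5, 4 vs 4, 6 vs 4] → C does not strictly dominate A (column X: 1 ≤ 5)
  C vs B: [1 vs 7, 4 vs 4, 6 vs 7] → C does not strictly dominate B (column X: 1 ≤ 7)
No single strategy strictly dominates all others → no strictly dominant strategy.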